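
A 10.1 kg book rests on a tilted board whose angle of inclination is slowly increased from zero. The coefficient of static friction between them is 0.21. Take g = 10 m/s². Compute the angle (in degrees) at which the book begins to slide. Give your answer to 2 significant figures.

At the threshold of sliding, static friction is at its maximum μ_s N and exactly balances the weight component along the incline: mg sin θ = μ_s mg cos θ.
Hence tan θ = μ_s = 0.21, so θ = arctan(0.21) = 11.8598°.

12°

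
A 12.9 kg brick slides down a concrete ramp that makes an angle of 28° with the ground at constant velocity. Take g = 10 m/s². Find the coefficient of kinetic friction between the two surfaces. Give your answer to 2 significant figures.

0.53

At constant velocity the net force along the incline is zero: mg sin 28° = μ mg cos 28°.
So μ = tan 28° = 0.4695 / 0.8829 = 0.5318.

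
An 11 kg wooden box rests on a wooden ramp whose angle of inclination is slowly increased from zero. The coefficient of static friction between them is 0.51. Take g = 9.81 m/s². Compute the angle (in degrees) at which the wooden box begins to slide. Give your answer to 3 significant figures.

At the threshold of sliding, static friction is at its maximum μ_s N and exactly balances the weight component along the incline: mg sin θ = μ_s mg cos θ.
Hence tan θ = μ_s = 0.51, so θ = arctan(0.51) = 27.0216°.

27.0°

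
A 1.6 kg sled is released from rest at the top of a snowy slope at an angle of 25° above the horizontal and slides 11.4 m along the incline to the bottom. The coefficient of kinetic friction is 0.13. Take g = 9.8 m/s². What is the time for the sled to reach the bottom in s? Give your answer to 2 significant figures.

2.8 s

The weight component along the incline is mg sin 25° = 6.627 N and the normal force is N = mg cos 25° = 14.211 N.
Friction up the slope is f = μN = 0.13 × 14.211 = 1.847 N, so the net downslope force is 6.627 − 1.847 = 4.780 N and a = 4.780 / 1.6 = 2.9875 m/s².
Starting from rest, L = ½at², so t = √(2L/a) = √(2 × 11.4 / 2.9875) = 2.7626 s.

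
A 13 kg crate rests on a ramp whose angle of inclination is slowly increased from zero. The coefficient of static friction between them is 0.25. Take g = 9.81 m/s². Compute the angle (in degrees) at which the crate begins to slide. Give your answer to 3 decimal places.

At the threshold of sliding, static friction is at its maximum μ_s N and exactly balances the weight component along the incline: mg sin θ = μ_s mg cos θ.
Hence tan θ = μ_s = 0.25, so θ = arctan(0.25) = 14.0362°.

14.036°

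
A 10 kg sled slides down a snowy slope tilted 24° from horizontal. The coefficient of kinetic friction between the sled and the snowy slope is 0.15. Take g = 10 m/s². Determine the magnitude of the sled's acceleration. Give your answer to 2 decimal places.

Resolving the weight along the incline: the component pulling the sled down the slope is mg sin 24° = 10 × 10 × 0.4067 = 40.670 N, and the normal force is N = mg cos 24° = 10 × 10 × 0.9135 = 91.350 N.
Kinetic friction acts up the slope with magnitude f = μN = 0.15 × 91.350 = 13.702 N.
Net force along the incline is 40.670 − 13.702 = 26.968 N, so a = 26.968 / 10 = 2.6968 m/s².

2.70 m/s²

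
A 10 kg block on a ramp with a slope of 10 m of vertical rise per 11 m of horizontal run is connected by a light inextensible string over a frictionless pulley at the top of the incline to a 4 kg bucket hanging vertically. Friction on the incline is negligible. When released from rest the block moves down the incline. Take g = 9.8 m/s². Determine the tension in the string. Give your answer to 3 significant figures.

46.8 N

For the block on the incline: the weight component along the slope is m₁g sin 42.27° = 10 × 9.8 × 0.6727 = 65.925 N and the normal force is N = m₁g cos 42.27° = 72.514 N.
Newton's second law for the block (down-slope positive): 65.925 − T = 10 a. For the hanging bucket (upward positive): T − 4 × 9.8 = 4 a.
Adding the two equations eliminates T: 26.725 = 14 a, so a = 1.9089 m/s².
Then from the hanging bucket's equation, T = 4 × (9.8 + 1.9089) = 46.836 N.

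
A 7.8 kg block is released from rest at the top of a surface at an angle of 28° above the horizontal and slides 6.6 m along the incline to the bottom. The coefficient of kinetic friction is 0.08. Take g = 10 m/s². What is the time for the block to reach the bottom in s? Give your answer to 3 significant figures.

The weight component along the incline is mg sin 28° = 36.619 N and the normal force is N = mg cos 28° = 68.870 N.
Friction up the slope is f = μN = 0.08 × 68.870 = 5.510 N, so the net downslope force is 36.619 − 5.510 = 31.109 N and a = 31.109 / 7.8 = 3.9883 m/s².
Starting from rest, L = ½at², so t = √(2L/a) = √(2 × 6.6 / 3.9883) = 1.8193 s.

1.82 s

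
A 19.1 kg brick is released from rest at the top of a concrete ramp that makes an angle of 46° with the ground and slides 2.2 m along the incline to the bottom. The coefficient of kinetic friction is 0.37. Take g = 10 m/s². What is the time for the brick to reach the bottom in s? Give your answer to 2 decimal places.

The weight component along the incline is mg sin 46° = 137.394 N and the normal force is N = mg cos 46° = 132.680 N.
Friction up the slope is f = μN = 0.37 × 132.680 = 49.092 N, so the net downslope force is 137.394 − 49.092 = 88.302 N and a = 88.302 / 19.1 = 4.6231 m/s².
Starting from rest, L = ½at², so t = √(2L/a) = √(2 × 2.2 / 4.6231) = 0.9756 s.

0.98 s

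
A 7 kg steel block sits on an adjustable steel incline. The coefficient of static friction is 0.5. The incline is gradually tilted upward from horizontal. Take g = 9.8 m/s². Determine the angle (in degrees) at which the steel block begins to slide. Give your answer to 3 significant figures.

26.6°

At the threshold of sliding, static friction is at its maximum μ_s N and exactly balances the weight component along the incline: mg sin θ = μ_s mg cos θ.
Hence tan θ = μ_s = 0.5, so θ = arctan(0.5) = 26.5651°.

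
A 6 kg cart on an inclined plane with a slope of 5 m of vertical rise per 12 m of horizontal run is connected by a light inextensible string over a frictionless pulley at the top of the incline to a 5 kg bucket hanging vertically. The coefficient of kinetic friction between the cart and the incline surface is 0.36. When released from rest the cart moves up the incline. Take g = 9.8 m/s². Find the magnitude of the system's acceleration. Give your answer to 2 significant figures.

0.62 m/s²

For the cart on the incline: the weight component along the slope is m₁g sin 22.62° = 6 × 9.8 × 0.3846 = 22.614 N and the normal force is N = m₁g cos 22.62° = 54.277 N.
Kinetic friction opposes the cart's motion up the incline: f = μN = 0.36 × 54.277 = 19.540 N acting down the slope.
Newton's second law for the cart (up-slope positive): T − 22.614 − 19.540 = 6 a. For the hanging bucket (downward positive): 5 × 9.8 − T = 5 a.
Adding the two equations eliminates T: 6.846 = 11 a, so a = 0.6224 m/s².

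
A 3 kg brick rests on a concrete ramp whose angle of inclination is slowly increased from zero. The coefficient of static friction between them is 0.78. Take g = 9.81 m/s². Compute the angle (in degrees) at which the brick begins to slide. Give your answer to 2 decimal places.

37.95°

At the threshold of sliding, static friction is at its maximum μ_s N and exactly balances the weight component along the incline: mg sin θ = μ_s mg cos θ.
Hence tan θ = μ_s = 0.78, so θ = arctan(0.78) = 37.9542°.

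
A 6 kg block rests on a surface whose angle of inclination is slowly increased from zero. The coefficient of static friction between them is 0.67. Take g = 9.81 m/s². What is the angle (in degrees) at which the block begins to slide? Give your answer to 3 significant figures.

At the threshold of sliding, static friction is at its maximum μ_s N and exactly balances the weight component along the incline: mg sin θ = μ_s mg cos θ.
Hence tan θ = μ_s = 0.67, so θ = arctan(0.67) = 33.8221°.

33.8°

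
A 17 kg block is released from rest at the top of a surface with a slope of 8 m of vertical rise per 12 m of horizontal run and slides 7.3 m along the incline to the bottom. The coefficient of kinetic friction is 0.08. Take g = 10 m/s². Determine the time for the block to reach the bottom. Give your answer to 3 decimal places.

1.729 s

The weight component along the incline is mg sin 33.69° = 94.299 N and the normal force is N = mg cos 33.69° = 141.449 N.
Friction up the slope is f = μN = 0.08 × 141.449 = 11.316 N, so the net downslope force is 94.299 − 11.316 = 82.983 N and a = 82.983 / 17 = 4.8814 m/s².
Starting from rest, L = ½at², so t = √(2L/a) = √(2 × 7.3 / 4.8814) = 1.7294 s.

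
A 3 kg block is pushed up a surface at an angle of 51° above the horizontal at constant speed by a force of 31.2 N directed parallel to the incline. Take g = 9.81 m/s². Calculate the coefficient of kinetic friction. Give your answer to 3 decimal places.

0.450

At constant speed ΣF = 0 along the incline. The applied 31.2 N acts up the slope; the weight component mg sin 51° = 22.871 N and kinetic friction μN both act down the slope.
So 31.2 = 22.871 + μ × 18.521, giving μ = (31.2 − 22.871) / 18.521 = 0.4497.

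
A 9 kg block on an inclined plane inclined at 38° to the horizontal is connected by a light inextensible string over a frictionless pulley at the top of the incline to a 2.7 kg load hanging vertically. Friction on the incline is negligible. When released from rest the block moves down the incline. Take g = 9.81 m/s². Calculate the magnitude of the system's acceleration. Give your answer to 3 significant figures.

2.38 m/s²

For the block on the incline: the weight component along the slope is m₁g sin 38° = 9 × 9.81 × 0.6157 = 54.360 N and the normal force is N = m₁g cos 38° = 69.573 N.
Newton's second law for the block (down-slope positive): 54.360 − T = 9 a. For the hanging load (upward positive): T − 2.7 × 9.81 = 2.7 a.
Adding the two equations eliminates T: 27.873 = 11.7 a, so a = 2.3823 m/s².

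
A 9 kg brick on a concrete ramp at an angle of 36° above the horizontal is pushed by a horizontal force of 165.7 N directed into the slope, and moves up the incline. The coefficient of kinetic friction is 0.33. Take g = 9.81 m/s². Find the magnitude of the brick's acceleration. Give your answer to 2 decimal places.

2.94 m/s²

The horizontal push has components F cos 36° = 165.7 × 0.8090 = 134.051 N up the incline and F sin 36° = 165.7 × 0.5878 = 97.398 N pressing into the surface.
The normal force is therefore N = mg cos 36° + F sin 36° = 71.427 + 97.398 = 168.825 N, and kinetic friction down the slope is μN = 0.33 × 168.825 = 55.712 N.
Along the incline: F cos 36° − mg sin 36° − μN = ma, so 134.051 − 51.897 − 55.712 = 9 a, giving a = 2.9380 m/s².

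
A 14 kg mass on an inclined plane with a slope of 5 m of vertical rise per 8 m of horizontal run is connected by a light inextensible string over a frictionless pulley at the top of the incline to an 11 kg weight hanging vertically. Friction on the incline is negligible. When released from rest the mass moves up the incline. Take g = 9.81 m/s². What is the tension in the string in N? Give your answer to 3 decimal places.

92.457 N

For the mass on the incline: the weight component along the slope is m₁g sin 32.01° = 14 × 9.81 × 0.5300 = 72.790 N and the normal force is N = m₁g cos 32.01° = 116.464 N.
Newton's second law for the mass (up-slope positive): T − 72.790 = 14 a. For the hanging weight (downward positive): 11 × 9.81 − T = 11 a.
Adding the two equations eliminates T: 35.120 = 25 a, so a = 1.4048 m/s².
Then from the hanging weight's equation, T = 11 × (9.81 − 1.4048) = 92.457 N.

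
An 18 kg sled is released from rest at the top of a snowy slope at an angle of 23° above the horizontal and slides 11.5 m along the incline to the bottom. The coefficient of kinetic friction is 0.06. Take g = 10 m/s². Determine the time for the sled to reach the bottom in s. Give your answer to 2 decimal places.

2.62 s

The weight component along the incline is mg sin 23° = 70.332 N and the normal force is N = mg cos 23° = 165.691 N.
Friction up the slope is f = μN = 0.06 × 165.691 = 9.941 N, so the net downslope force is 70.332 − 9.941 = 60.391 N and a = 60.391 / 18 = 3.3551 m/s².
Starting from rest, L = ½at², so t = √(2L/a) = √(2 × 11.5 / 3.3551) = 2.6183 s.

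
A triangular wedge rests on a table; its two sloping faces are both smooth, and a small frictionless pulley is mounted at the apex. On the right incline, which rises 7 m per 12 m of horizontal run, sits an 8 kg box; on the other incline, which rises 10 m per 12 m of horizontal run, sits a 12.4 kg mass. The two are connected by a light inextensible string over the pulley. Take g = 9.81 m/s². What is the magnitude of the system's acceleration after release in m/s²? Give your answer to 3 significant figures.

1.88 m/s²

Resolve each weight along its own incline: the 8 kg mass has component 8 × 9.81 × sin 30.26° = 39.544 N down its slope, and the 12.4 kg mass has 12.4 × 9.81 × sin 39.81° = 77.875 N down its slope.
The 12.4 kg side's 77.875 N exceeds the other side's 39.544 N, so that mass slides down and the 8 kg mass slides up. Taking that direction as positive, Newton's second law for the whole system gives 77.875 − 39.544 = (8 + 12.4) a, so a = 38.331 / 20.4 = 1.8790 m/s².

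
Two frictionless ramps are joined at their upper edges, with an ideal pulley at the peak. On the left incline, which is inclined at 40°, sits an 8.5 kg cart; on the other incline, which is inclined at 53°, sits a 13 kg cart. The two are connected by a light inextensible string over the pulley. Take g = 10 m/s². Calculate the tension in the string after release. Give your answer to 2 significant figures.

Resolve each weight along its own incline: the 8.5 kg mass has component 8.5 × 10 × sin 40° = 54.637 N down its slope, and the 13 kg mass has 13 × 10 × sin 53° = 103.823 N down its slope.
The 13 kg side's 103.823 N exceeds the other side's 54.637 N, so that mass slides down and the 8.5 kg mass slides up. Taking that direction as positive, Newton's second law for the whole system gives 103.823 − 54.637 = (8.5 + 13) a, so a = 49.186 / 21.5 = 2.2877 m/s².
For the 8.5 kg mass (up-slope positive): T − 54.637 = 8.5 × 2.2877, so T = 74.082 N.

74 N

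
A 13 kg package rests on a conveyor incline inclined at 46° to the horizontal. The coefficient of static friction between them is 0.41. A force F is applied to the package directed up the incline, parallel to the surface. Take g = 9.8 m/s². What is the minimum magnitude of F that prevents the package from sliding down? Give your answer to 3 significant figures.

The normal force is N = mg cos 46° = 88.499 N. With F at its minimum the package is on the verge of sliding down, so static friction is at its maximum μ_s N = 0.41 × 88.499 = 36.285 N and acts up the slope.
Equilibrium along the incline: F + μ_s N = mg sin 46°, so F = 91.644 − 36.285 = 55.359 N.

55.4 N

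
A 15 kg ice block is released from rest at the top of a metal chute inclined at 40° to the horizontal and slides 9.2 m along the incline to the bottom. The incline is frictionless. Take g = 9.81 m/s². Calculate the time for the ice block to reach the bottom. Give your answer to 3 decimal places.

The weight component along the incline is mg sin 40° = 94.586 N and the normal force is N = mg cos 40° = 112.723 N.
With no friction, a = g sin 40° = 6.3057 m/s².
Starting from rest, L = ½at², so t = √(2L/a) = √(2 × 9.2 / 6.3057) = 1.7082 s.

1.708 s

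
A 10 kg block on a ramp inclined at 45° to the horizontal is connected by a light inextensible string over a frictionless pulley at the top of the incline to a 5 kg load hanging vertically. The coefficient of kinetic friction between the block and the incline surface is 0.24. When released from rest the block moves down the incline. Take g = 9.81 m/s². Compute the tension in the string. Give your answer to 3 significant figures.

For the block on the incline: the weight component along the slope is m₁g sin 45° = 10 × 9.81 × 0.7071 = 69.367 N and the normal force is N = m₁g cos 45° = 69.367 N.
Kinetic friction opposes the block's motion down the incline: f = μN = 0.24 × 69.367 = 16.648 N acting up the slope.
Newton's second law for the block (down-slope positive): 69.367 − 16.648 − T = 10 a. For the hanging load (upward positive): T − 5 × 9.81 = 5 a.
Adding the two equations eliminates T: 3.669 = 15 a, so a = 0.2446 m/s².
Then from the hanging load's equation, T = 5 × (9.81 + 0.2446) = 50.273 N.

50.3 N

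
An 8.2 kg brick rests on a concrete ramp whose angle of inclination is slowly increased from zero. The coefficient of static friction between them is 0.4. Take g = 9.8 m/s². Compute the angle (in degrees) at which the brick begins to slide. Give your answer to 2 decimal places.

21.80°

At the threshold of sliding, static friction is at its maximum μ_s N and exactly balances the weight component along the incline: mg sin θ = μ_s mg cos θ.
Hence tan θ = μ_s = 0.4, so θ = arctan(0.4) = 21.8014°.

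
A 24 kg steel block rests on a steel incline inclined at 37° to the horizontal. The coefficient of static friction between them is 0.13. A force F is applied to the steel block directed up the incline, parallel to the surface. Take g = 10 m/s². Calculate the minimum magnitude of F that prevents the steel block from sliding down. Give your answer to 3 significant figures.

120 N

The normal force is N = mg cos 37° = 191.673 N. With F at its minimum the steel block is on the verge of sliding down, so static friction is at its maximum μ_s N = 0.13 × 191.673 = 24.917 N and acts up the slope.
Equilibrium along the incline: F + μ_s N = mg sin 37°, so F = 144.436 − 24.917 = 119.519 N.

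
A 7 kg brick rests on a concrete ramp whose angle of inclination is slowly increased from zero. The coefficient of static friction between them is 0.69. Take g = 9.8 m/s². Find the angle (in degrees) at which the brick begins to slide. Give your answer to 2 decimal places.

34.61°

At the threshold of sliding, static friction is at its maximum μ_s N and exactly balances the weight component along the incline: mg sin θ = μ_s mg cos θ.
Hence tan θ = μ_s = 0.69, so θ = arctan(0.69) = 34.6057°.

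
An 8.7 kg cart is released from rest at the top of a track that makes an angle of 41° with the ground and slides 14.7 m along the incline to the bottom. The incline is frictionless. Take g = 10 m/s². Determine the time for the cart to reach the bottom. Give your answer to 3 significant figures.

The weight component along the incline is mg sin 41° = 57.077 N and the normal force is N = mg cos 41° = 65.660 N.
With no friction, a = g sin 41° = 6.5606 m/s².
Starting from rest, L = ½at², so t = √(2L/a) = √(2 × 14.7 / 6.5606) = 2.1169 s.

2.12 s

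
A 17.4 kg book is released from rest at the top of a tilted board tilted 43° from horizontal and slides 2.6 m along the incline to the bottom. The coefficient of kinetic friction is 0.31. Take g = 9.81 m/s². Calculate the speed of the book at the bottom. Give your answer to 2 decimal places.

4.82 m/s

The weight component along the incline is mg sin 43° = 116.413 N and the normal force is N = mg cos 43° = 124.838 N.
Friction up the slope is f = μN = 0.31 × 124.838 = 38.700 N, so the net downslope force is 116.413 − 38.700 = 77.713 N and a = 77.713 / 17.4 = 4.4663 m/s².
Starting from rest over a distance of 2.6 m, v² = 2aL = 2 × 4.4663 × 2.6 = 23.2248, so v = 4.8192 m/s.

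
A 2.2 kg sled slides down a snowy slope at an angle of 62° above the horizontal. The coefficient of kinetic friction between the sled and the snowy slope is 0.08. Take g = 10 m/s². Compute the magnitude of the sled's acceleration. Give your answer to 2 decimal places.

8.45 m/s²

Resolving the weight along the incline: the component pulling the sled down the slope is mg sin 62° = 2.2 × 10 × 0.8829 = 19.424 N, and the normal force is N = mg cos 62° = 2.2 × 10 × 0.4695 = 10.329 N.
Kinetic friction acts up the slope with magnitude f = μN = 0.08 × 10.329 = 0.826 N.
Net force along the incline is 19.424 − 0.826 = 18.598 N, so a = 18.598 / 2.2 = 8.4536 m/s².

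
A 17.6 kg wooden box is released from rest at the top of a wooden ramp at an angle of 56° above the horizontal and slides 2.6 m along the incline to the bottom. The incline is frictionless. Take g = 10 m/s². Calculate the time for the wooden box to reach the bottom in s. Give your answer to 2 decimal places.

0.79 s

The weight component along the incline is mg sin 56° = 145.911 N and the normal force is N = mg cos 56° = 98.418 N.
With no friction, a = g sin 56° = 8.2904 m/s².
Starting from rest, L = ½at², so t = √(2L/a) = √(2 × 2.6 / 8.2904) = 0.7920 s.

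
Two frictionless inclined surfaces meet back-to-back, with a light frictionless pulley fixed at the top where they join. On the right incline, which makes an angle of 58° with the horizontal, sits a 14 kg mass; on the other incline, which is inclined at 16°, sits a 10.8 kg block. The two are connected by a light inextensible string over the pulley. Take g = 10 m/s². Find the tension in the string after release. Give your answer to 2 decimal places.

Resolve each weight along its own incline: the 14 kg mass has component 14 × 10 × sin 58° = 118.727 N down its slope, and the 10.8 kg mass has 10.8 × 10 × sin 16° = 29.769 N down its slope.
The 14 kg side's 118.727 N exceeds the other side's 29.769 N, so that mass slides down and the 10.8 kg mass slides up. Taking that direction as positive, Newton's second law for the whole system gives 118.727 − 29.769 = (14 + 10.8) a, so a = 88.958 / 24.8 = 3.5870 m/s².
For the 10.8 kg mass (up-slope positive): T − 29.769 = 10.8 × 3.5870, so T = 68.509 N.

68.51 N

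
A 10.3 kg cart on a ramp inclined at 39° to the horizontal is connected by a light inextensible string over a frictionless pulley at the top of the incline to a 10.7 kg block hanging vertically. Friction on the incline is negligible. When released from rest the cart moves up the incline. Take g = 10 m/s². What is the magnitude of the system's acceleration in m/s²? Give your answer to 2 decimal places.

For the cart on the incline: the weight component along the slope is m₁g sin 39° = 10.3 × 10 × 0.6293 = 64.818 N and the normal force is N = m₁g cos 39° = 80.046 N.
Newton's second law for the cart (up-slope positive): T − 64.818 = 10.3 a. For the hanging block (downward positive): 10.7 × 10 − T = 10.7 a.
Adding the two equations eliminates T: 42.182 = 21 a, so a = 2.0087 m/s².

2.01 m/s²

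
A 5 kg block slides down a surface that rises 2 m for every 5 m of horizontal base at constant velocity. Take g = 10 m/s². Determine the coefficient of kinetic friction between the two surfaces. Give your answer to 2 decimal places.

0.40

At constant velocity the net force along the incline is zero: mg sin 21.80° = μ mg cos 21.80°.
So μ = tan 21.80° = 0.3714 / 0.9285 = 0.4000.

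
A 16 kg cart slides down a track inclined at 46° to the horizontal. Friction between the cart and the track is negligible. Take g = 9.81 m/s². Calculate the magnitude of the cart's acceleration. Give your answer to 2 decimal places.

7.06 m/s²

Resolving the weight along the incline: the component pulling the cart down the slope is mg sin 46° = 16 × 9.81 × 0.7193 = 112.901 N, and the normal force is N = mg cos 46° = 16 × 9.81 × 0.6947 = 109.040 N.
With no friction the net force along the incline is 112.901 N, so a = g sin 46° = 112.901 / 16 = 7.0563 m/s².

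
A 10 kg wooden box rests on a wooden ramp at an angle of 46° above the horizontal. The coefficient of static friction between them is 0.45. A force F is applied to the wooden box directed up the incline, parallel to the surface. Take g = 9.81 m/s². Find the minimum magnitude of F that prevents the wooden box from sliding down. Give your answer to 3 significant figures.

39.9 N

The normal force is N = mg cos 46° = 68.146 N. With F at its minimum the wooden box is on the verge of sliding down, so static friction is at its maximum μ_s N = 0.45 × 68.146 = 30.666 N and acts up the slope.
Equilibrium along the incline: F + μ_s N = mg sin 46°, so F = 70.567 − 30.666 = 39.901 N.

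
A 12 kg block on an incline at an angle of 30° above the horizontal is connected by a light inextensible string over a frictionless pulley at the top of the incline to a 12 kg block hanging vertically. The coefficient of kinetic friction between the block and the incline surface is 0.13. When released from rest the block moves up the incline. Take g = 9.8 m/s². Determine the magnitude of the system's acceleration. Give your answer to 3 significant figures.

1.90 m/s²

For the block on the incline: the weight component along the slope is m₁g sin 30° = 12 × 9.8 × 0.5000 = 58.800 N and the normal force is N = m₁g cos 30° = 101.845 N.
Kinetic friction opposes the block's motion up the incline: f = μN = 0.13 × 101.845 = 13.240 N acting down the slope.
Newton's second law for the block (up-slope positive): T − 58.800 − 13.240 = 12 a. For the hanging block (downward positive): 12 × 9.8 − T = 12 a.
Adding the two equations eliminates T: 45.560 = 24 a, so a = 1.8983 m/s².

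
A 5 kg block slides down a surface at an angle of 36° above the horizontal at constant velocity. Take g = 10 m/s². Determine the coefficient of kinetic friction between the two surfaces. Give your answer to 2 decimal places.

0.73

At constant velocity the net force along the incline is zero: mg sin 36° = μ mg cos 36°.
So μ = tan 36° = 0.5878 / 0.8090 = 0.7266.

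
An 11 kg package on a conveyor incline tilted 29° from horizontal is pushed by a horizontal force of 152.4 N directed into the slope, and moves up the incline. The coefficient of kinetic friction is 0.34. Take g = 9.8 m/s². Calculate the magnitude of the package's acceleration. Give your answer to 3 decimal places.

2.168 m/s²

The horizontal push has components F cos 29° = 152.4 × 0.8746 = 133.289 N up the incline and F sin 29° = 152.4 × 0.4848 = 73.884 N pressing into the surface.
The normal force is therefore N = mg cos 29° + F sin 29° = 94.282 + 73.884 = 168.166 N, and kinetic friction down the slope is μN = 0.34 × 168.166 = 57.176 N.
Along the incline: F cos 29° − mg sin 29° − μN = ma, so 133.289 − 52.261 − 57.176 = 11 a, giving a = 2.1684 m/s².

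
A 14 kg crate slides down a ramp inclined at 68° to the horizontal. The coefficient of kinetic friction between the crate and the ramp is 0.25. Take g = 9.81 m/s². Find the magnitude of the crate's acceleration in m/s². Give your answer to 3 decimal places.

Resolving the weight along the incline: the component pulling the crate down the slope is mg sin 68° = 14 × 9.81 × 0.9272 = 127.342 N, and the normal force is N = mg cos 68° = 14 × 9.81 × 0.3746 = 51.448 N.
Kinetic friction acts up the slope with magnitude f = μN = 0.25 × 51.448 = 12.862 N.
Net force along the incline is 127.342 − 12.862 = 114.480 N, so a = 114.480 / 14 = 8.1771 m/s².

8.177 m/s²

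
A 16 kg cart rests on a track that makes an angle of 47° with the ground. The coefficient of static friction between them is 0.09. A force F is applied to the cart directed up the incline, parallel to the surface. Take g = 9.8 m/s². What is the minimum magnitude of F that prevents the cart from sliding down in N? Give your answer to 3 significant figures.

The normal force is N = mg cos 47° = 106.937 N. With F at its minimum the cart is on the verge of sliding down, so static friction is at its maximum μ_s N = 0.09 × 106.937 = 9.624 N and acts up the slope.
Equilibrium along the incline: F + μ_s N = mg sin 47°, so F = 114.676 − 9.624 = 105.052 N.

105 N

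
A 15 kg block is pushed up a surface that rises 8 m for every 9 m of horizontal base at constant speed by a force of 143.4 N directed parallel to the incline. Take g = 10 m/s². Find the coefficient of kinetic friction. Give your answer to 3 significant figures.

0.390

At constant speed ΣF = 0 along the incline. The applied 143.4 N acts up the slope; the weight component mg sin 41.63° = 99.655 N and kinetic friction μN both act down the slope.
So 143.4 = 99.655 + μ × 112.111, giving μ = (143.4 − 99.655) / 112.111 = 0.3902.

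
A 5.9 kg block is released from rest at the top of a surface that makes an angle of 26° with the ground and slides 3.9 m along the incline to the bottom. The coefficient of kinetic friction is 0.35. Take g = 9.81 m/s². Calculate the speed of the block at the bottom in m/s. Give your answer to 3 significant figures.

3.08 m/s

The weight component along the incline is mg sin 26° = 25.372 N and the normal force is N = mg cos 26° = 52.021 N.
Friction up the slope is f = μN = 0.35 × 52.021 = 18.207 N, so the net downslope force is 25.372 − 18.207 = 7.165 N and a = 7.165 / 5.9 = 1.2144 m/s².
Starting from rest over a distance of 3.9 m, v² = 2aL = 2 × 1.2144 × 3.9 = 9.4723, so v = 3.0777 m/s.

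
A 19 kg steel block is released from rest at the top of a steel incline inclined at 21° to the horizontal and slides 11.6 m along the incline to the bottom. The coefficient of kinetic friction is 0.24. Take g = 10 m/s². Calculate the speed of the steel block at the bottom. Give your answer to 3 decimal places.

The weight component along the incline is mg sin 21° = 68.090 N and the normal force is N = mg cos 21° = 177.380 N.
Friction up the slope is f = μN = 0.24 × 177.380 = 42.571 N, so the net downslope force is 68.090 − 42.571 = 25.519 N and a = 25.519 / 19 = 1.3431 m/s².
Starting from rest over a distance of 11.6 m, v² = 2aL = 2 × 1.3431 × 11.6 = 31.1599, so v = 5.5821 m/s.

5.582 m/s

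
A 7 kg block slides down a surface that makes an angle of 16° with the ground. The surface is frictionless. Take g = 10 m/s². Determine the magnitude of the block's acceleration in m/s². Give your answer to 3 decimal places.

Resolving the weight along the incline: the component pulling the block down the slope is mg sin 16° = 7 × 10 × 0.2756 = 19.292 N, and the normal force is N = mg cos 16° = 7 × 10 × 0.9613 = 67.291 N.
With no friction the net force along the incline is 19.292 N, so a = g sin 16° = 19.292 / 7 = 2.7560 m/s².

2.756 m/s²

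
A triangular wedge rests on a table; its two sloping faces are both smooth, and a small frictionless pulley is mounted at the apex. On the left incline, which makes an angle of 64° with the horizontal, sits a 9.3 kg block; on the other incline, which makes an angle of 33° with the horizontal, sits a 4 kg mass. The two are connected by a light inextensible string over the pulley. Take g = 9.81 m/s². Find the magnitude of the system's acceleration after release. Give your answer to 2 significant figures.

4.6 m/s²

Resolve each weight along its own incline: the 9.3 kg mass has component 9.3 × 9.81 × sin 64° = 82.000 N down its slope, and the 4 kg mass has 4 × 9.81 × sin 33° = 21.372 N down its slope.
The 9.3 kg side's 82.000 N exceeds the other side's 21.372 N, so that mass slides down and the 4 kg mass slides up. Taking that direction as positive, Newton's second law for the whole system gives 82.000 − 21.372 = (9.3 + 4) a, so a = 60.628 / 13.3 = 4.5585 m/s².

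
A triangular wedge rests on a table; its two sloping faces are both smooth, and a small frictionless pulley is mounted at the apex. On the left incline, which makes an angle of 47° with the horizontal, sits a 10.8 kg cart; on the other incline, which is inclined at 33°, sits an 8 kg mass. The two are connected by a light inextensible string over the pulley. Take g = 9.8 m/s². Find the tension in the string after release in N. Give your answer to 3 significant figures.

Resolve each weight along its own incline: the 10.8 kg mass has component 10.8 × 9.8 × sin 47° = 77.406 N down its slope, and the 8 kg mass has 8 × 9.8 × sin 33° = 42.700 N down its slope.
The 10.8 kg side's 77.406 N exceeds the other side's 42.700 N, so that mass slides down and the 8 kg mass slides up. Taking that direction as positive, Newton's second law for the whole system gives 77.406 − 42.700 = (10.8 + 8) a, so a = 34.706 / 18.8 = 1.8461 m/s².
For the 8 kg mass (up-slope positive): T − 42.700 = 8 × 1.8461, so T = 57.469 N.

57.5 N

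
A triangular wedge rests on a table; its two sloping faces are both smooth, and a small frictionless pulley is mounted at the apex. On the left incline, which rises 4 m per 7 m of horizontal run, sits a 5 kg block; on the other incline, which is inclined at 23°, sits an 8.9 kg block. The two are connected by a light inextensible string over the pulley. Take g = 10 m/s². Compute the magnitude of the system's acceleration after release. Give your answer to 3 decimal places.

0.717 m/s²

Resolve each weight along its own incline: the 5 kg mass has component 5 × 10 × sin 29.74° = 24.807 N down its slope, and the 8.9 kg mass has 8.9 × 10 × sin 23° = 34.775 N down its slope.
The 8.9 kg side's 34.775 N exceeds the other side's 24.807 N, so that mass slides down and the 5 kg mass slides up. Taking that direction as positive, Newton's second law for the whole system gives 34.775 − 24.807 = (5 + 8.9) a, so a = 9.968 / 13.9 = 0.7171 m/s².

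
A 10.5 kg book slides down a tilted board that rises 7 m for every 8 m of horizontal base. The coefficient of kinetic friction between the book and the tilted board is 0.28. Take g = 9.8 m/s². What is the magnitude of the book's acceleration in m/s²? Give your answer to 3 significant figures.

4.39 m/s²

Resolving the weight along the incline: the component pulling the book down the slope is mg sin 41.19° = 10.5 × 9.8 × 0.6585 = 67.760 N, and the normal force is N = mg cos 41.19° = 10.5 × 9.8 × 0.7526 = 77.443 N.
Kinetic friction acts up the slope with magnitude f = μN = 0.28 × 77.443 = 21.684 N.
Net force along the incline is 67.760 − 21.684 = 46.076 N, so a = 46.076 / 10.5 = 4.3882 m/s².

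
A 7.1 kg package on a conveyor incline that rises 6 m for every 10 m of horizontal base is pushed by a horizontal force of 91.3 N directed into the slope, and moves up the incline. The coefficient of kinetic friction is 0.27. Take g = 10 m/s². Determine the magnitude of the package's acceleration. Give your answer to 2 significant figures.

1.8 m/s²

The horizontal push has components F cos 30.96° = 91.3 × 0.8575 = 78.290 N up the incline and F sin 30.96° = 91.3 × 0.5145 = 46.974 N pressing into the surface.
The normal force is therefore N = mg cos 30.96° + F sin 30.96° = 60.883 + 46.974 = 107.857 N, and kinetic friction down the slope is μN = 0.27 × 107.857 = 29.121 N.
Along the incline: F cos 30.96° − mg sin 30.96° − μN = ma, so 78.290 − 36.529 − 29.121 = 7.1 a, giving a = 1.7803 m/s².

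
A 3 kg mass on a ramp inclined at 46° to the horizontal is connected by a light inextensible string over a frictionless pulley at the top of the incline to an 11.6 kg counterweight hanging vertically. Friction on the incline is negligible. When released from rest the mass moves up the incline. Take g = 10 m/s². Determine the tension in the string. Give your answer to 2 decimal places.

For the mass on the incline: the weight component along the slope is m₁g sin 46° = 3 × 10 × 0.7193 = 21.579 N and the normal force is N = m₁g cos 46° = 20.840 N.
Newton's second law for the mass (up-slope positive): T − 21.579 = 3 a. For the hanging counterweight (downward positive): 11.6 × 10 − T = 11.6 a.
Adding the two equations eliminates T: 94.421 = 14.6 a, so a = 6.4672 m/s².
Then from the hanging counterweight's equation, T = 11.6 × (10 − 6.4672) = 40.980 N.

40.98 N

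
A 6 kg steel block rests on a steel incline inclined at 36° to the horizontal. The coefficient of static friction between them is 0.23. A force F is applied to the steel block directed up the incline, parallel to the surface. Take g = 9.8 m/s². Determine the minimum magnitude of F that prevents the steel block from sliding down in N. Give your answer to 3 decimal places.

23.621 N

The normal force is N = mg cos 36° = 47.570 N. With F at its minimum the steel block is on the verge of sliding down, so static friction is at its maximum μ_s N = 0.23 × 47.570 = 10.941 N and acts up the slope.
Equilibrium along the incline: F + μ_s N = mg sin 36°, so F = 34.562 − 10.941 = 23.621 N.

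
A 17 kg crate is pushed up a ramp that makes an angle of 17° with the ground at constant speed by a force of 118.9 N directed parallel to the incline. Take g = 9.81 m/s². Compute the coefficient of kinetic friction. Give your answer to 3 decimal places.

At constant speed ΣF = 0 along the incline. The applied 118.9 N acts up the slope; the weight component mg sin 17° = 48.759 N and kinetic friction μN both act down the slope.
So 118.9 = 48.759 + μ × 159.483, giving μ = (118.9 − 48.759) / 159.483 = 0.4398.

0.440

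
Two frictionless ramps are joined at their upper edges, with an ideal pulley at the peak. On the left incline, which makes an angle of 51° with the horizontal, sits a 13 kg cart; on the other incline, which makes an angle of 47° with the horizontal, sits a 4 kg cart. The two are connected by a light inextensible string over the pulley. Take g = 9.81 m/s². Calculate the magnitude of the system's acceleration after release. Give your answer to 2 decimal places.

Resolve each weight along its own incline: the 13 kg mass has component 13 × 9.81 × sin 51° = 99.109 N down its slope, and the 4 kg mass has 4 × 9.81 × sin 47° = 28.698 N down its slope.
The 13 kg side's 99.109 N exceeds the other side's 28.698 N, so that mass slides down and the 4 kg mass slides up. Taking that direction as positive, Newton's second law for the whole system gives 99.109 − 28.698 = (13 + 4) a, so a = 70.411 / 17 = 4.1418 m/s².

4.14 m/s²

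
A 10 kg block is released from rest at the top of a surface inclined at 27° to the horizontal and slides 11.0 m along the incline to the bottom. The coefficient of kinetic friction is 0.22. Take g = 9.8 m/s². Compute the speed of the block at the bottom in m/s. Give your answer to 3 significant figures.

The weight component along the incline is mg sin 27° = 44.491 N and the normal force is N = mg cos 27° = 87.319 N.
Friction up the slope is f = μN = 0.22 × 87.319 = 19.210 N, so the net downslope force is 44.491 − 19.210 = 25.281 N and a = 25.281 / 10 = 2.5281 m/s².
Starting from rest over a distance of 11.0 m, v² = 2aL = 2 × 2.5281 × 11.0 = 55.6182, so v = 7.4578 m/s.

7.46 m/s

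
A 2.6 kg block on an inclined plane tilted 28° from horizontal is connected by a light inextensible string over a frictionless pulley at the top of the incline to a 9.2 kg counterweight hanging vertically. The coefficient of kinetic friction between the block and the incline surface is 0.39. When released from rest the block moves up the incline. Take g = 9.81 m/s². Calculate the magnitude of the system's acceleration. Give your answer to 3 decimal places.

5.889 m/s²

For the block on the incline: the weight component along the slope is m₁g sin 28° = 2.6 × 9.81 × 0.4695 = 11.975 N and the normal force is N = m₁g cos 28° = 22.520 N.
Kinetic friction opposes the block's motion up the incline: f = μN = 0.39 × 22.520 = 8.783 N acting down the slope.
Newton's second law for the block (up-slope positive): T − 11.975 − 8.783 = 2.6 a. For the hanging counterweight (downward positive): 9.2 × 9.81 − T = 9.2 a.
Adding the two equations eliminates T: 69.494 = 11.8 a, so a = 5.8893 m/s².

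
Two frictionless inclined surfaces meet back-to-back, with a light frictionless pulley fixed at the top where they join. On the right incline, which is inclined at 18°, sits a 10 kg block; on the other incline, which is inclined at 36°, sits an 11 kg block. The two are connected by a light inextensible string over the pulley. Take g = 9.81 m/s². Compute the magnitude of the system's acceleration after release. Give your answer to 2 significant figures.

1.6 m/s²

Resolve each weight along its own incline: the 10 kg mass has component 10 × 9.81 × sin 18° = 30.315 N down its slope, and the 11 kg mass has 11 × 9.81 × sin 36° = 63.428 N down its slope.
The 11 kg side's 63.428 N exceeds the other side's 30.315 N, so that mass slides down and the 10 kg mass slides up. Taking that direction as positive, Newton's second law for the whole system gives 63.428 − 30.315 = (10 + 11) a, so a = 33.113 / 21 = 1.5768 m/s².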